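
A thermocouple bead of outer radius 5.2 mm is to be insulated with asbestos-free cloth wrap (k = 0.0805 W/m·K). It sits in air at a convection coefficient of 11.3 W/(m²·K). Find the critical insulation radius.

r_cr ≈ 14.2 mm

For a sphere r_cr = 2k/h = 2×0.0805/11.3
r_cr = 14.2 mm; since the bare radius (5.2 mm) is below r_cr, adding a thin layer of insulation will *increase* heat loss.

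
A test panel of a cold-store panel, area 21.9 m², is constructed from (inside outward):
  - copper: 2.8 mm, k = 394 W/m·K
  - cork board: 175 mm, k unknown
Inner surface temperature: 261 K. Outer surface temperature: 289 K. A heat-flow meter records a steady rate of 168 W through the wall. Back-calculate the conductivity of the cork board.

Series thermal resistances:
R_copper = L/(kA) = 0.0028/(394×21.9) = 3.245×10^-7 K/W
Sum of known resistances R_other = 3.245×10^-7 K/W
Total R = ΔT/Q = 28/168 = 0.1667 K/W
R_cork board = R_total − R_other = 0.1667 K/W
k = L/(R·A) = 0.175/(0.1667×21.9)

k ≈ 0.0479 W/(m·K)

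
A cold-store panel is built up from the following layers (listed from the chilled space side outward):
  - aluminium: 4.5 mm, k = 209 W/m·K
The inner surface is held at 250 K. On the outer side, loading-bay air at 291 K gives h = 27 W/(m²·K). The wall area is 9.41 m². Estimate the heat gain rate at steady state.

Q ≈ 10400 W

Thermal resistances in series:
R_aluminium = L/(kA) = 0.0045/(209×9.41) = 2.288×10^-6 K/W
R_outer film = 1/(h_o·A) = 1/(27×9.41) = 0.003936 K/W
R_total = 0.003938 K/W
Q = ΔT / R_total = 41 / 0.003938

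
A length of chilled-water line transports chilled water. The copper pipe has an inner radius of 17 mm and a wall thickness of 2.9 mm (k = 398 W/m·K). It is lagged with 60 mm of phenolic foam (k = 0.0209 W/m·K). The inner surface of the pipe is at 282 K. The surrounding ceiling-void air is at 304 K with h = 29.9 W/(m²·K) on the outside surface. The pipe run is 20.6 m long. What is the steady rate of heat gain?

Cylindrical conduction, so R = ln(r₂/r₁)/(2πkL) per layer, in series:
R_copper pipe wall = ln(19.9/17)/(2π×398×20.6) = 3.058×10^-6 K/W
R_phenolic foam = ln(79.9/19.9)/(2π×0.0209×20.6) = 0.5139 K/W
R_outer film = 1/(h_o·2πr_oL) = 1/(29.9×2π×0.0799×20.6) = 0.003234 K/W
R_total = 0.5171 K/W
Q = ΔT/R_total = 22/0.5171

Q ≈ 42.5 W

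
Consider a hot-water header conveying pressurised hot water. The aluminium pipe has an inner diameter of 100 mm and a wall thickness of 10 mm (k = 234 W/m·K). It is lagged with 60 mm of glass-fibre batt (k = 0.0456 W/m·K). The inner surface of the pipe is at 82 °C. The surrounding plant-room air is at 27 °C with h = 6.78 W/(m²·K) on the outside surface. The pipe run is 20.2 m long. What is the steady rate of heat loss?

Radial resistances (cylindrical: R_cond = ln(r_o/r_i)/(2πkL), R_conv = 1/(h·2πrL)):
R_aluminium pipe wall = ln(60/50)/(2π×234×20.2) = 6.139×10^-6 K/W
R_glass-fibre batt = ln(120/60)/(2π×0.0456×20.2) = 0.1198 K/W
R_outer film = 1/(h_o·2πr_oL) = 1/(6.78×2π×0.12×20.2) = 0.009684 K/W
R_total = 0.1295 K/W
Q = ΔT/R_total = 55/0.1295

Q ≈ 425 W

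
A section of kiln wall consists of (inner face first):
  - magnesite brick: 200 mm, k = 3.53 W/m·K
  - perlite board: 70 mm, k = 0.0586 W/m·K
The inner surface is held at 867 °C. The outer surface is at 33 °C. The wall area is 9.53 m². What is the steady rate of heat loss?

Q ≈ 6350 W

Series thermal resistances:
R_magnesite brick = L/(kA) = 0.2/(3.53×9.53) = 0.005945 K/W
R_perlite board = L/(kA) = 0.07/(0.0586×9.53) = 0.1253 K/W
R_total = 0.1313 K/W
Q = ΔT / R_total = 834 / 0.1313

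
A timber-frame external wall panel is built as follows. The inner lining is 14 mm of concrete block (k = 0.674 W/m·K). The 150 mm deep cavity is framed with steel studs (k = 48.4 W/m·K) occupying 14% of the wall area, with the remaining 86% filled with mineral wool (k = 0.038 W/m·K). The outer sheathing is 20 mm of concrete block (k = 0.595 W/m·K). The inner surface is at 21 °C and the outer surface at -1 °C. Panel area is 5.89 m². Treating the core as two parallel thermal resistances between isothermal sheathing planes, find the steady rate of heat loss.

Q ≈ 1700 W

Sheathing layers in series; stud and cavity paths in parallel between them.
R_inner = 0.014/(0.674×5.89) = 0.003527 K/W
R_stud  = 0.15/(48.4×0.14×5.89) = 0.003758 K/W
R_cav   = 0.15/(0.038×0.86×5.89) = 0.7793 K/W
1/R_core = 1/R_stud + 1/R_cav → R_core = 0.00374 K/W
R_outer = 0.02/(0.595×5.89) = 0.005707 K/W
R_total = 0.01297 K/W
Q = ΔT/R_total = 22/0.01297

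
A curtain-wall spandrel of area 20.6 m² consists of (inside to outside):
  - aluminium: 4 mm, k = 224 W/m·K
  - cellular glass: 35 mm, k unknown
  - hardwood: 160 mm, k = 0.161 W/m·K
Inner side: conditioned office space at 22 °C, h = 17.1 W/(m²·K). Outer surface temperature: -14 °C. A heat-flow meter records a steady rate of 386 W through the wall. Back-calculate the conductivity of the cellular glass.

Treating each layer as a thermal resistance in series:
R_inner film = 1/(h_i·A) = 1/(17.1×20.6) = 0.002839 K/W
R_aluminium = L/(kA) = 0.004/(224×20.6) = 8.669×10^-7 K/W
R_hardwood = L/(kA) = 0.16/(0.161×20.6) = 0.04824 K/W
Sum of known resistances R_other = 0.05108 K/W
Total R = ΔT/Q = 36/386 = 0.09326 K/W
R_cellular glass = R_total − R_other = 0.04218 K/W
k = L/(R·A) = 0.035/(0.04218×20.6)

k ≈ 0.0403 W/(m·K)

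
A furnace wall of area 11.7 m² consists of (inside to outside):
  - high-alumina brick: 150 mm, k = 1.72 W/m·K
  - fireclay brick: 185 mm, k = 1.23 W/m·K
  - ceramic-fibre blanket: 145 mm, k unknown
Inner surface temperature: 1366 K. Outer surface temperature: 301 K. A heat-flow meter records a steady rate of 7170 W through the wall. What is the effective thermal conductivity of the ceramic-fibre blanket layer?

Treating each layer as a thermal resistance in series:
R_high-alumina brick = L/(kA) = 0.15/(1.72×11.7) = 0.007454 K/W
R_fireclay brick = L/(kA) = 0.185/(1.23×11.7) = 0.01286 K/W
Sum of known resistances R_other = 0.02031 K/W
Total R = ΔT/Q = 1065/7170 = 0.1485 K/W
R_ceramic-fibre blanket = R_total − R_other = 0.1282 K/W
k = L/(R·A) = 0.145/(0.1282×11.7)

k ≈ 0.0967 W/(m·K)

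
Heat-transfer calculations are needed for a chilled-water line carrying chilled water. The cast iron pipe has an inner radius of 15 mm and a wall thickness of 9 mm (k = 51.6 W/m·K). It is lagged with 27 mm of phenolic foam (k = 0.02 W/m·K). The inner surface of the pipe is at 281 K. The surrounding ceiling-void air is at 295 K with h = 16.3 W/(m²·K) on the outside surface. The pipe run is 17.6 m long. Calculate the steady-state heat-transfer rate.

Q ≈ 39.8 W

Treating each annulus and film as a series resistance:
R_cast iron pipe wall = ln(24/15)/(2π×51.6×17.6) = 8.237×10^-5 K/W
R_phenolic foam = ln(51/24)/(2π×0.02×17.6) = 0.3408 K/W
R_outer film = 1/(h_o·2πr_oL) = 1/(16.3×2π×0.051×17.6) = 0.01088 K/W
R_total = 0.3518 K/W
Q = ΔT/R_total = 14/0.3518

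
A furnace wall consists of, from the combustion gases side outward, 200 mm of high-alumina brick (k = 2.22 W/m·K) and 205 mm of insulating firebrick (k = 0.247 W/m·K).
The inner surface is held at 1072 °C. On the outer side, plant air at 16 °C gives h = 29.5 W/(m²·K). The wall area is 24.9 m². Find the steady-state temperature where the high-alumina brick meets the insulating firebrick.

Series thermal resistances:
R_high-alumina brick = L/(kA) = 0.2/(2.22×24.9) = 0.003618 K/W
R_insulating firebrick = L/(kA) = 0.205/(0.247×24.9) = 0.03333 K/W
R_outer film = 1/(h_o·A) = 1/(29.5×24.9) = 0.001361 K/W
R_total = 0.03831 K/W;  Q = ΔT/R_total = 1056/0.03831 = 27560 W
T_interface = T_inner − Q·ΣR(inner→interface) = 1072 − 27600×0.003618

T ≈ 972 °C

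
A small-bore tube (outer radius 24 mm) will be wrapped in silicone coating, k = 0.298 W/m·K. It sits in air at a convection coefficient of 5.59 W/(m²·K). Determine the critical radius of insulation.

r_cr ≈ 53.3 mm

For a cylinder r_cr = k/h = 0.298/5.59
r_cr = 53.3 mm; since the bare radius (24 mm) is below r_cr, adding a thin layer of insulation will *increase* heat loss.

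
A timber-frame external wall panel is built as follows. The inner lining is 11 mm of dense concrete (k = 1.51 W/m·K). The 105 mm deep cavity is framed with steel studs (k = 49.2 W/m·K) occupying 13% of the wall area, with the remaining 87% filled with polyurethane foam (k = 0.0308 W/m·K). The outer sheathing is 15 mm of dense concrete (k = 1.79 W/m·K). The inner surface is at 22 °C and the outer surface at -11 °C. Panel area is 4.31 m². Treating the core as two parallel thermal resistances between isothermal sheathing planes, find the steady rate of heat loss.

Q ≈ 4440 W

Sheathing layers in series; stud and cavity paths in parallel between them.
R_inner = 0.011/(1.51×4.31) = 0.00169 K/W
R_stud  = 0.105/(49.2×0.13×4.31) = 0.003809 K/W
R_cav   = 0.105/(0.0308×0.87×4.31) = 0.9092 K/W
1/R_core = 1/R_stud + 1/R_cav → R_core = 0.003793 K/W
R_outer = 0.015/(1.79×4.31) = 0.001944 K/W
R_total = 0.007428 K/W
Q = ΔT/R_total = 33/0.007428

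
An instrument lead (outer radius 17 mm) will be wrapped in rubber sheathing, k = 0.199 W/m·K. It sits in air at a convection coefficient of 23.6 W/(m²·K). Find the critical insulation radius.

r_cr ≈ 8.43 mm

For a cylinder r_cr = k/h = 0.199/23.6
r_cr = 8.43 mm; since the bare radius (17 mm) is above r_cr, any added insulation will reduce heat loss.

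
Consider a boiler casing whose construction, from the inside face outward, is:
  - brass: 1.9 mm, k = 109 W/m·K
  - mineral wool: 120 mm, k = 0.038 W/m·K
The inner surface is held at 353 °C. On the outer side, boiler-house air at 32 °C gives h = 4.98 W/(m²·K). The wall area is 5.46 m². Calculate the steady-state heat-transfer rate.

Model the wall as resistances in series:
R_brass = L/(kA) = 0.0019/(109×5.46) = 3.193×10^-6 K/W
R_mineral wool = L/(kA) = 0.12/(0.038×5.46) = 0.5784 K/W
R_outer film = 1/(h_o·A) = 1/(4.98×5.46) = 0.03678 K/W
R_total = 0.6151 K/W
Q = ΔT / R_total = 321 / 0.6151

Q ≈ 522 W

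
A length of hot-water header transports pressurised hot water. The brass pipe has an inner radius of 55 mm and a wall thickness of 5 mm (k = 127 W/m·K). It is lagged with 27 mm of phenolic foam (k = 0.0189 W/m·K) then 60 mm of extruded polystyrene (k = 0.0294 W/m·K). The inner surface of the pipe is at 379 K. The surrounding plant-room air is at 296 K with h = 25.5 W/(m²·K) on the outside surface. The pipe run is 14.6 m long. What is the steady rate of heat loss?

Q ≈ 202 W

For a radial system each layer contributes R = ln(r_out/r_in)/(2πkL); films add R = 1/(hA).
R_brass pipe wall = ln(60/55)/(2π×127×14.6) = 7.469×10^-6 K/W
R_phenolic foam = ln(87/60)/(2π×0.0189×14.6) = 0.2143 K/W
R_extruded polystyrene = ln(147/87)/(2π×0.0294×14.6) = 0.1945 K/W
R_outer film = 1/(h_o·2πr_oL) = 1/(25.5×2π×0.147×14.6) = 0.002908 K/W
R_total = 0.4117 K/W
Q = ΔT/R_total = 83/0.4117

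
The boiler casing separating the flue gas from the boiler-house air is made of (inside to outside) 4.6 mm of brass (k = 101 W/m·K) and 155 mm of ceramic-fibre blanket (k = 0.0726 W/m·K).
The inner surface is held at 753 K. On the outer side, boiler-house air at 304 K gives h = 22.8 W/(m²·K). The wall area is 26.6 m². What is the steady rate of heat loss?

Series thermal resistances:
R_brass = L/(kA) = 0.0046/(101×26.6) = 1.712×10^-6 K/W
R_ceramic-fibre blanket = L/(kA) = 0.155/(0.0726×26.6) = 0.08026 K/W
R_outer film = 1/(h_o·A) = 1/(22.8×26.6) = 0.001649 K/W
R_total = 0.08191 K/W
Q = ΔT / R_total = 449 / 0.08191

Q ≈ 5480 W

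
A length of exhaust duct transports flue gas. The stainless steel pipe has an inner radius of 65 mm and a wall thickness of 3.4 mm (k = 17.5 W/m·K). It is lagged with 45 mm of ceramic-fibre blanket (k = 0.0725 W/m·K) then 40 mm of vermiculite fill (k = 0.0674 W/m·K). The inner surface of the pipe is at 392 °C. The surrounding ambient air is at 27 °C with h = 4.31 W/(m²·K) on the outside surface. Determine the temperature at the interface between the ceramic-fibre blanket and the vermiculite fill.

Per-layer cylindrical resistances, series-summed:
R_stainless steel pipe wall = ln(68.4/65)/(2π×17.5×1) = 4.637×10^-4 K/W
R_ceramic-fibre blanket = ln(113.4/68.4)/(2π×0.0725×1) = 1.11 K/W
R_vermiculite fill = ln(153.4/113.4)/(2π×0.0674×1) = 0.7134 K/W
R_outer film = 1/(h_o·2πr_oL) = 1/(4.31×2π×0.1534×1) = 0.2407 K/W
R_total = 2.064 K/W
Q = ΔT/R_total = 365/2.064
Q = 177 W/m
T_interface = T_inner − Q·ΣR(inner→interface) = 392 − 177×1.11

T ≈ 196 °C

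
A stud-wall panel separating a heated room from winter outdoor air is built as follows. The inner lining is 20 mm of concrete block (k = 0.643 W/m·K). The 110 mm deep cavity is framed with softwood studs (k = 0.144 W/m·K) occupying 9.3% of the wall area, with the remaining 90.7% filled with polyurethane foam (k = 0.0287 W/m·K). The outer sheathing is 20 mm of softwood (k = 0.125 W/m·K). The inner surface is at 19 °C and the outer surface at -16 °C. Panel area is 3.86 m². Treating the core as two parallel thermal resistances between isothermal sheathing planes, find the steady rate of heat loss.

Q ≈ 45.3 W

Sheathing layers in series; stud and cavity paths in parallel between them.
R_inner = 0.02/(0.643×3.86) = 0.008058 K/W
R_stud  = 0.11/(0.144×0.093×3.86) = 2.128 K/W
R_cav   = 0.11/(0.0287×0.907×3.86) = 1.095 K/W
1/R_core = 1/R_stud + 1/R_cav → R_core = 0.7229 K/W
R_outer = 0.02/(0.125×3.86) = 0.04145 K/W
R_total = 0.7724 K/W
Q = ΔT/R_total = 35/0.7724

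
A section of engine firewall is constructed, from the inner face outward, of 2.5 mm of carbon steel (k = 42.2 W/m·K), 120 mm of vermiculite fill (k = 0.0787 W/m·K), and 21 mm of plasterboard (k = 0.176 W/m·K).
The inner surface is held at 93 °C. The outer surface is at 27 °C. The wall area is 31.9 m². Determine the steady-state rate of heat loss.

Treating each layer as a thermal resistance in series:
R_carbon steel = L/(kA) = 0.0025/(42.2×31.9) = 1.857×10^-6 K/W
R_vermiculite fill = L/(kA) = 0.12/(0.0787×31.9) = 0.0478 K/W
R_plasterboard = L/(kA) = 0.021/(0.176×31.9) = 0.00374 K/W
R_total = 0.05154 K/W
Q = ΔT / R_total = 66 / 0.05154

Q ≈ 1280 W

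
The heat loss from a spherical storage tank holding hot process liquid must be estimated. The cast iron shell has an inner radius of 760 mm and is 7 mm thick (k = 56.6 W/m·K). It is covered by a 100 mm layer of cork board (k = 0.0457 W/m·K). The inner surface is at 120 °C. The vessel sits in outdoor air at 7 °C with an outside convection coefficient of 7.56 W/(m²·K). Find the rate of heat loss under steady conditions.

Each spherical layer contributes R = (1/r_i − 1/r_o)/(4πk):
R_cast iron shell = (1/0.76 − 1/0.767)/(4π×56.6) = 1.688×10^-5 K/W
R_cork board = (1/0.767 − 1/0.867)/(4π×0.0457) = 0.2619 K/W
R_outer film = 1/(h·4πr_o²) = 1/(7.56×4π×0.867²) = 0.014 K/W
R_total = 0.2759 K/W
Q = ΔT/R_total = 113/0.2759

Q ≈ 410 W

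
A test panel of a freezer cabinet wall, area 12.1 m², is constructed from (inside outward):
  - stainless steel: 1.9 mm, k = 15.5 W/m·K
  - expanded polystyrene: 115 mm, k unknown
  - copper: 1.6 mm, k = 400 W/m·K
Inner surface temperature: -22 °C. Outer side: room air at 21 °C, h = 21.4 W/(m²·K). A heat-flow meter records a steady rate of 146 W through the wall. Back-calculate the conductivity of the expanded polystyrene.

Thermal resistances in series:
R_stainless steel = L/(kA) = 0.0019/(15.5×12.1) = 1.013×10^-5 K/W
R_copper = L/(kA) = 0.0016/(400×12.1) = 3.306×10^-7 K/W
R_outer film = 1/(h_o·A) = 1/(21.4×12.1) = 0.003862 K/W
Sum of known resistances R_other = 0.003872 K/W
Total R = ΔT/Q = 43/146 = 0.2945 K/W
R_expanded polystyrene = R_total − R_other = 0.2906 K/W
k = L/(R·A) = 0.115/(0.2906×12.1)

k ≈ 0.0327 W/(m·K)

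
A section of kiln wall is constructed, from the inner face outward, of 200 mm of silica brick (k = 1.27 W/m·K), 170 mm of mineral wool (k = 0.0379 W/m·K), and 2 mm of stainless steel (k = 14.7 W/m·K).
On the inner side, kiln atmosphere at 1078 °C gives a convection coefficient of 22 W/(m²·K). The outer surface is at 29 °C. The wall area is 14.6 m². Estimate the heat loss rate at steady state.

Treating each layer as a thermal resistance in series:
R_inner film = 1/(h_i·A) = 1/(22×14.6) = 0.003113 K/W
R_silica brick = L/(kA) = 0.2/(1.27×14.6) = 0.01079 K/W
R_mineral wool = L/(kA) = 0.17/(0.0379×14.6) = 0.3072 K/W
R_stainless steel = L/(kA) = 0.002/(14.7×14.6) = 9.319×10^-6 K/W
R_total = 0.3211 K/W
Q = ΔT / R_total = 1049 / 0.3211

Q ≈ 3270 W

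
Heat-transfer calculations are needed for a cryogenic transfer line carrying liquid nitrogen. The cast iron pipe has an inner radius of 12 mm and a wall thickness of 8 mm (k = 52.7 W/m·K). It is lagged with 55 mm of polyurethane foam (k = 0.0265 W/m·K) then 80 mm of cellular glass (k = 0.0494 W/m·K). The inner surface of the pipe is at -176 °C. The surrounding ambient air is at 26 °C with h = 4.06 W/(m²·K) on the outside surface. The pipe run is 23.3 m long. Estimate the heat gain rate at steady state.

For a radial system each layer contributes R = ln(r_out/r_in)/(2πkL); films add R = 1/(hA).
R_cast iron pipe wall = ln(20/12)/(2π×52.7×23.3) = 6.621×10^-5 K/W
R_polyurethane foam = ln(75/20)/(2π×0.0265×23.3) = 0.3407 K/W
R_cellular glass = ln(155/75)/(2π×0.0494×23.3) = 0.1004 K/W
R_outer film = 1/(h_o·2πr_oL) = 1/(4.06×2π×0.155×23.3) = 0.01085 K/W
R_total = 0.452 K/W
Q = ΔT/R_total = 202/0.452

Q ≈ 447 W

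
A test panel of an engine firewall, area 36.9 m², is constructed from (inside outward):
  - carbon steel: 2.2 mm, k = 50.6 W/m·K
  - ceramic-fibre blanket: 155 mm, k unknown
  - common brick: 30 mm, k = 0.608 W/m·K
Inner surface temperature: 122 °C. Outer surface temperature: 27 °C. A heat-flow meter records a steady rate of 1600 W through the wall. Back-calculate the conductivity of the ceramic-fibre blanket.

k ≈ 0.0724 W/(m·K)

Series thermal resistances:
R_carbon steel = L/(kA) = 0.0022/(50.6×36.9) = 1.178×10^-6 K/W
R_common brick = L/(kA) = 0.03/(0.608×36.9) = 0.001337 K/W
Sum of known resistances R_other = 0.001338 K/W
Total R = ΔT/Q = 95/1600 = 0.05937 K/W
R_ceramic-fibre blanket = R_total − R_other = 0.05804 K/W
k = L/(R·A) = 0.155/(0.05804×36.9)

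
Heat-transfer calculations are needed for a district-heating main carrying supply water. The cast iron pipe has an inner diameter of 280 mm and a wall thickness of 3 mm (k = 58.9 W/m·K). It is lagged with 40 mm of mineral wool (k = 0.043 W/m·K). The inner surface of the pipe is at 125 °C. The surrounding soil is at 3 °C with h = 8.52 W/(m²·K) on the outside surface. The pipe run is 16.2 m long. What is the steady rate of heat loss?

Q ≈ 1950 W

Per-layer cylindrical resistances, series-summed:
R_cast iron pipe wall = ln(143/140)/(2π×58.9×16.2) = 3.536×10^-6 K/W
R_mineral wool = ln(183/143)/(2π×0.043×16.2) = 0.05635 K/W
R_outer film = 1/(h_o·2πr_oL) = 1/(8.52×2π×0.183×16.2) = 0.006301 K/W
R_total = 0.06266 K/W
Q = ΔT/R_total = 122/0.06266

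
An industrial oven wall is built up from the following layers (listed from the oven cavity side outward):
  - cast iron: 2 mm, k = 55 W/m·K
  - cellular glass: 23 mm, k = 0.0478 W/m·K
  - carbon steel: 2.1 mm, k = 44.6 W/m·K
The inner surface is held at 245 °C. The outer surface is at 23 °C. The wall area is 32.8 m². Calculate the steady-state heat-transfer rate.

Q ≈ 15100 W

Series thermal resistances:
R_cast iron = L/(kA) = 0.002/(55×32.8) = 1.109×10^-6 K/W
R_cellular glass = L/(kA) = 0.023/(0.0478×32.8) = 0.01467 K/W
R_carbon steel = L/(kA) = 0.0021/(44.6×32.8) = 1.436×10^-6 K/W
R_total = 0.01467 K/W
Q = ΔT / R_total = 222 / 0.01467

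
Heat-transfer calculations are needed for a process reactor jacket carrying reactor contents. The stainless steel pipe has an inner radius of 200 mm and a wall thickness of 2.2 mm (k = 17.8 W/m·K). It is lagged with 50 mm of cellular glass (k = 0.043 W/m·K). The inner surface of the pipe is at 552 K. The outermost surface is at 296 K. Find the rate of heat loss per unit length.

Radial resistances (cylindrical: R_cond = ln(r_o/r_i)/(2πkL), R_conv = 1/(h·2πrL)):
R_stainless steel pipe wall = ln(202.2/200)/(2π×17.8×1) = 9.782×10^-5 K/W
R_cellular glass = ln(252.2/202.2)/(2π×0.043×1) = 0.8179 K/W
R_total = 0.818 K/W
Q = ΔT/R_total = 256/0.818

q′ ≈ 313 W/m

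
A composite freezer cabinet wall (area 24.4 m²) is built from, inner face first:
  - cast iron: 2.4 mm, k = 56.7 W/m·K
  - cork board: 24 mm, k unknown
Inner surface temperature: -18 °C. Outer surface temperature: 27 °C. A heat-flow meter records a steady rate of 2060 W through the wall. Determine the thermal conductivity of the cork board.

k ≈ 0.045 W/(m·K)

Using the resistance-network approach (series):
R_cast iron = L/(kA) = 0.0024/(56.7×24.4) = 1.735×10^-6 K/W
Sum of known resistances R_other = 1.735×10^-6 K/W
Total R = ΔT/Q = 45/2060 = 0.02184 K/W
R_cork board = R_total − R_other = 0.02184 K/W
k = L/(R·A) = 0.024/(0.02184×24.4)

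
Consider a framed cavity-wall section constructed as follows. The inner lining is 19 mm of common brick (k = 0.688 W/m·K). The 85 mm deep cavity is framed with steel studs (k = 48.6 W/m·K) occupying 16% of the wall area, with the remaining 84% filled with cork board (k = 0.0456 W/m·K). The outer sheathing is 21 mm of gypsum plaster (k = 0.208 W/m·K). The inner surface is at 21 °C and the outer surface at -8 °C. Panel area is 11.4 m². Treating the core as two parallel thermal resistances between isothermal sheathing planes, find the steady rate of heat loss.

Sheathing layers in series; stud and cavity paths in parallel between them.
R_inner = 0.019/(0.688×11.4) = 0.002422 K/W
R_stud  = 0.085/(48.6×0.16×11.4) = 9.589×10^-4 K/W
R_cav   = 0.085/(0.0456×0.84×11.4) = 0.1947 K/W
1/R_core = 1/R_stud + 1/R_cav → R_core = 9.542×10^-4 K/W
R_outer = 0.021/(0.208×11.4) = 0.008856 K/W
R_total = 0.01223 K/W
Q = ΔT/R_total = 29/0.01223

Q ≈ 2370 W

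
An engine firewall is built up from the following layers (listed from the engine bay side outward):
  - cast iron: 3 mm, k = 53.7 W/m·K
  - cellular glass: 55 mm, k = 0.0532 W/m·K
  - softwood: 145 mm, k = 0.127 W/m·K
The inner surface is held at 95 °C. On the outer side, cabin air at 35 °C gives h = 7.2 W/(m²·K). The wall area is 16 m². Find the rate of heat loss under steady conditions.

Q ≈ 415 W

Thermal resistances in series:
R_cast iron = L/(kA) = 0.003/(53.7×16) = 3.492×10^-6 K/W
R_cellular glass = L/(kA) = 0.055/(0.0532×16) = 0.06461 K/W
R_softwood = L/(kA) = 0.145/(0.127×16) = 0.07136 K/W
R_outer film = 1/(h_o·A) = 1/(7.2×16) = 0.008681 K/W
R_total = 0.1447 K/W
Q = ΔT / R_total = 60 / 0.1447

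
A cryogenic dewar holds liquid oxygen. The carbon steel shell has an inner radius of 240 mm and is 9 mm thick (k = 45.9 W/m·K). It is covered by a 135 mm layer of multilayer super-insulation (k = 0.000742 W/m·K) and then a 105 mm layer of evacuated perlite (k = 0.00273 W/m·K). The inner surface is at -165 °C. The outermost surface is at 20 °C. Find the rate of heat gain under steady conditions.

Each spherical layer contributes R = (1/r_i − 1/r_o)/(4πk):
R_carbon steel shell = (1/0.24 − 1/0.249)/(4π×45.9) = 2.611×10^-4 K/W
R_multilayer super-insulation = (1/0.249 − 1/0.384)/(4π×0.000742) = 151.4 K/W
R_evacuated perlite = (1/0.384 − 1/0.489)/(4π×0.00273) = 16.3 K/W
R_total = 167.7 K/W
Q = ΔT/R_total = 185/167.7

Q ≈ 1.1 W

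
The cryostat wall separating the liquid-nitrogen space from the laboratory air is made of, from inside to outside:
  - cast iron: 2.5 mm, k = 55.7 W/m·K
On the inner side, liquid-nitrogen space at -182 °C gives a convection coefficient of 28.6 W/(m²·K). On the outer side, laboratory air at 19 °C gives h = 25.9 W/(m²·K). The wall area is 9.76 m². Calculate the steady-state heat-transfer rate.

Q ≈ 26600 W

Using the resistance-network approach (series):
R_inner film = 1/(h_i·A) = 1/(28.6×9.76) = 0.003582 K/W
R_cast iron = L/(kA) = 0.0025/(55.7×9.76) = 4.599×10^-6 K/W
R_outer film = 1/(h_o·A) = 1/(25.9×9.76) = 0.003956 K/W
R_total = 0.007543 K/W
Q = ΔT / R_total = 201 / 0.007543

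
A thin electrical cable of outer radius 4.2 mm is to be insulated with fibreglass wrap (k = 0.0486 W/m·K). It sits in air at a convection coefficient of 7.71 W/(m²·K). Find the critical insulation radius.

For a cylinder r_cr = k/h = 0.0486/7.71
r_cr = 6.3 mm; since the bare radius (4.2 mm) is below r_cr, adding a thin layer of insulation will *increase* heat loss.

r_cr ≈ 6.3 mm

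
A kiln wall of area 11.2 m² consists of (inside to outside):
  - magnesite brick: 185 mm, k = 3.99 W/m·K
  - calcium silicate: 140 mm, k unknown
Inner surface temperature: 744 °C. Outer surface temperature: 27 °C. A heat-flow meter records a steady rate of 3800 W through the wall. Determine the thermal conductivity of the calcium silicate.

k ≈ 0.0677 W/(m·K)

Model the wall as resistances in series:
R_magnesite brick = L/(kA) = 0.185/(3.99×11.2) = 0.00414 K/W
Sum of known resistances R_other = 0.00414 K/W
Total R = ΔT/Q = 717/3800 = 0.1887 K/W
R_calcium silicate = R_total − R_other = 0.1845 K/W
k = L/(R·A) = 0.14/(0.1845×11.2)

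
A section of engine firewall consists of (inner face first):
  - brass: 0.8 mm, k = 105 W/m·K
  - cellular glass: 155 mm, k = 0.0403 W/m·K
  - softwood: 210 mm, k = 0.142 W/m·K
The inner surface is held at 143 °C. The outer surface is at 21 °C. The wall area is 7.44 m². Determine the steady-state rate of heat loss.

Q ≈ 170 W

Treating each layer as a thermal resistance in series:
R_brass = L/(kA) = 0.0008/(105×7.44) = 1.024×10^-6 K/W
R_cellular glass = L/(kA) = 0.155/(0.0403×7.44) = 0.517 K/W
R_softwood = L/(kA) = 0.21/(0.142×7.44) = 0.1988 K/W
R_total = 0.7157 K/W
Q = ΔT / R_total = 122 / 0.7157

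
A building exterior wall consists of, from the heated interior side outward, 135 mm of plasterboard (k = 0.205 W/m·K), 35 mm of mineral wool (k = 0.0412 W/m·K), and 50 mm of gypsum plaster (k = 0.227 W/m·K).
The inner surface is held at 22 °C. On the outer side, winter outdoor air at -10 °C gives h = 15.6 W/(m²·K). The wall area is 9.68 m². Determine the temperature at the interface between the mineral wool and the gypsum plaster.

Model the wall as resistances in series:
R_plasterboard = L/(kA) = 0.135/(0.205×9.68) = 0.06803 K/W
R_mineral wool = L/(kA) = 0.035/(0.0412×9.68) = 0.08776 K/W
R_gypsum plaster = L/(kA) = 0.05/(0.227×9.68) = 0.02275 K/W
R_outer film = 1/(h_o·A) = 1/(15.6×9.68) = 0.006622 K/W
R_total = 0.1852 K/W;  Q = ΔT/R_total = 32/0.1852 = 172.8 W
T_interface = T_inner − Q·ΣR(inner→interface) = 22 − 173×0.1558

T ≈ -4.92 °C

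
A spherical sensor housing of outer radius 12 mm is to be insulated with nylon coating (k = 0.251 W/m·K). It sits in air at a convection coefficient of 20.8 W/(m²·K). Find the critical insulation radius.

r_cr ≈ 24.1 mm

For a sphere r_cr = 2k/h = 2×0.251/20.8
r_cr = 24.1 mm; since the bare radius (12 mm) is below r_cr, adding a thin layer of insulation will *increase* heat loss.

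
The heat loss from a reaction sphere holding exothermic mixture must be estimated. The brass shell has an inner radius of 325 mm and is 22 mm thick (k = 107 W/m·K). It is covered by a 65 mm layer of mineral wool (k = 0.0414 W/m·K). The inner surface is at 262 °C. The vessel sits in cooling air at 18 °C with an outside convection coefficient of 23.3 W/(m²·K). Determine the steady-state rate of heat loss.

Q ≈ 273 W

Radial (spherical) resistances in series:
R_brass shell = (1/0.325 − 1/0.347)/(4π×107) = 1.451×10^-4 K/W
R_mineral wool = (1/0.347 − 1/0.412)/(4π×0.0414) = 0.8739 K/W
R_outer film = 1/(h·4πr_o²) = 1/(23.3×4π×0.412²) = 0.02012 K/W
R_total = 0.8942 K/W
Q = ΔT/R_total = 244/0.8942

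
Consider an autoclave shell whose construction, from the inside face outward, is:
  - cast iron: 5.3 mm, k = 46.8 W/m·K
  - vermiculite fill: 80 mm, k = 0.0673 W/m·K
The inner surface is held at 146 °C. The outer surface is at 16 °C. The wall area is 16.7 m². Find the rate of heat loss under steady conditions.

Thermal resistances in series:
R_cast iron = L/(kA) = 0.0053/(46.8×16.7) = 6.781×10^-6 K/W
R_vermiculite fill = L/(kA) = 0.08/(0.0673×16.7) = 0.07118 K/W
R_total = 0.07119 K/W
Q = ΔT / R_total = 130 / 0.07119

Q ≈ 1830 W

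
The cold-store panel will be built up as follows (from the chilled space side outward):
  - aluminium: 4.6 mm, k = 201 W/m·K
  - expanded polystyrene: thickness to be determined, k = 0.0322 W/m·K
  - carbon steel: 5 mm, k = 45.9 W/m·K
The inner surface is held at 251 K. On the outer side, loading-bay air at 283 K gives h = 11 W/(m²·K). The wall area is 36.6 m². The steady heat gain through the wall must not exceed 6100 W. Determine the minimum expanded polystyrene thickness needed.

L ≈ 3.25 mm

Thermal resistances in series:
R_aluminium = L/(kA) = 0.0046/(201×36.6) = 6.253×10^-7 K/W
R_carbon steel = L/(kA) = 0.005/(45.9×36.6) = 2.976×10^-6 K/W
R_outer film = 1/(h_o·A) = 1/(11×36.6) = 0.002484 K/W
Sum of the known resistances R_other = 0.002487 K/W
Required total resistance R_tot = ΔT/Q_allow = 32/6100 = 0.005246 K/W
R_expanded polystyrene = R_tot − R_other = 0.002758 K/W
L = R·k·A = 0.002758×0.0322×36.6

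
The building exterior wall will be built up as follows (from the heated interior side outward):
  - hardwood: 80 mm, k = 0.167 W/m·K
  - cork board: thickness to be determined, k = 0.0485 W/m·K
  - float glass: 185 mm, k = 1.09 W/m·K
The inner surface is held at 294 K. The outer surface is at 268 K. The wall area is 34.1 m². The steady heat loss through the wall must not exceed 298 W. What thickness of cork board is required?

Model the wall as resistances in series:
R_hardwood = L/(kA) = 0.08/(0.167×34.1) = 0.01405 K/W
R_float glass = L/(kA) = 0.185/(1.09×34.1) = 0.004977 K/W
Sum of the known resistances R_other = 0.01903 K/W
Required total resistance R_tot = ΔT/Q_allow = 26/298 = 0.08725 K/W
R_cork board = R_tot − R_other = 0.06822 K/W
L = R·k·A = 0.06822×0.0485×34.1

L ≈ 113 mm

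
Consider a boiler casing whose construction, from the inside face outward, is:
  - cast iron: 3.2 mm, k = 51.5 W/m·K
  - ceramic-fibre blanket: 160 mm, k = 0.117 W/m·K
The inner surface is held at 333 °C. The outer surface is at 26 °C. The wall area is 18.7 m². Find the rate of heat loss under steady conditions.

Q ≈ 4200 W

Thermal resistances in series:
R_cast iron = L/(kA) = 0.0032/(51.5×18.7) = 3.323×10^-6 K/W
R_ceramic-fibre blanket = L/(kA) = 0.16/(0.117×18.7) = 0.07313 K/W
R_total = 0.07313 K/W
Q = ΔT / R_total = 307 / 0.07313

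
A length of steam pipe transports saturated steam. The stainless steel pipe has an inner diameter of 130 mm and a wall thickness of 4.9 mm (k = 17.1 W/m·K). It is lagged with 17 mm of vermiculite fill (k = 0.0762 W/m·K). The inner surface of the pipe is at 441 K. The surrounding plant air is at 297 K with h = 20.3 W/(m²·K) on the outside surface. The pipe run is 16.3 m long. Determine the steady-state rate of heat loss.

For a radial system each layer contributes R = ln(r_out/r_in)/(2πkL); films add R = 1/(hA).
R_stainless steel pipe wall = ln(69.9/65)/(2π×17.1×16.3) = 4.15×10^-5 K/W
R_vermiculite fill = ln(86.9/69.9)/(2π×0.0762×16.3) = 0.02789 K/W
R_outer film = 1/(h_o·2πr_oL) = 1/(20.3×2π×0.0869×16.3) = 0.005535 K/W
R_total = 0.03347 K/W
Q = ΔT/R_total = 144/0.03347

Q ≈ 4300 W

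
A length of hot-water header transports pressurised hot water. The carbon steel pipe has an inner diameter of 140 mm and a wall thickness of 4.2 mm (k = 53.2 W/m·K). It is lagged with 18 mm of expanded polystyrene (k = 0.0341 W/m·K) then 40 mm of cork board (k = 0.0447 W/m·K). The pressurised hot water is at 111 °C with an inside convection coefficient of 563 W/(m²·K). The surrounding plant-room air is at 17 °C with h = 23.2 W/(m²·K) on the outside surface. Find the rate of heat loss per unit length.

q′ ≈ 40 W/m

Per-layer cylindrical resistances, series-summed:
R_inner film = 1/(h_i·2πr₁L) = 1/(563×2π×0.07×1) = 0.004038 K/W
R_carbon steel pipe wall = ln(74.2/70)/(2π×53.2×1) = 1.743×10^-4 K/W
R_expanded polystyrene = ln(92.2/74.2)/(2π×0.0341×1) = 1.014 K/W
R_cork board = ln(132.2/92.2)/(2π×0.0447×1) = 1.283 K/W
R_outer film = 1/(h_o·2πr_oL) = 1/(23.2×2π×0.1322×1) = 0.05189 K/W
R_total = 2.353 K/W
Q = ΔT/R_total = 94/2.353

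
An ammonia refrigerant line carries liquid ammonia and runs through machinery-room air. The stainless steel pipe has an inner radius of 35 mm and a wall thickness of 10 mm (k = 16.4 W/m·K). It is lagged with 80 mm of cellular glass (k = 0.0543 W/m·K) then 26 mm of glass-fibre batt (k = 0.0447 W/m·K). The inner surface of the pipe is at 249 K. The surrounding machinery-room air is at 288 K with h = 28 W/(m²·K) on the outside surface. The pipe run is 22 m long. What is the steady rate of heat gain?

For a radial system each layer contributes R = ln(r_out/r_in)/(2πkL); films add R = 1/(hA).
R_stainless steel pipe wall = ln(45/35)/(2π×16.4×22) = 1.109×10^-4 K/W
R_cellular glass = ln(125/45)/(2π×0.0543×22) = 0.1361 K/W
R_glass-fibre batt = ln(151/125)/(2π×0.0447×22) = 0.03058 K/W
R_outer film = 1/(h_o·2πr_oL) = 1/(28×2π×0.151×22) = 0.001711 K/W
R_total = 0.1685 K/W
Q = ΔT/R_total = 39/0.1685

Q ≈ 231 W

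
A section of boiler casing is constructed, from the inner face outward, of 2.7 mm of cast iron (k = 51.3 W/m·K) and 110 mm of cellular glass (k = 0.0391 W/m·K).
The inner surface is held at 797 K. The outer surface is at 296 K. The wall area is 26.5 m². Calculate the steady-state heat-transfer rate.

Q ≈ 4720 W

Thermal resistances in series:
R_cast iron = L/(kA) = 0.0027/(51.3×26.5) = 1.986×10^-6 K/W
R_cellular glass = L/(kA) = 0.11/(0.0391×26.5) = 0.1062 K/W
R_total = 0.1062 K/W
Q = ΔT / R_total = 501 / 0.1062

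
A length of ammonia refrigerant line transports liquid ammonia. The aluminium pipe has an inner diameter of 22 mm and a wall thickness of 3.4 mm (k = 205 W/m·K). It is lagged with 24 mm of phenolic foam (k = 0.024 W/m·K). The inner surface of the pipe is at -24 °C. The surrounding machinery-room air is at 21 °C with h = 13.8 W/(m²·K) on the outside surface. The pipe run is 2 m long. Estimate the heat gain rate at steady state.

Cylindrical conduction, so R = ln(r₂/r₁)/(2πkL) per layer, in series:
R_aluminium pipe wall = ln(14.4/11)/(2π×205×2) = 1.046×10^-4 K/W
R_phenolic foam = ln(38.4/14.4)/(2π×0.024×2) = 3.252 K/W
R_outer film = 1/(h_o·2πr_oL) = 1/(13.8×2π×0.0384×2) = 0.1502 K/W
R_total = 3.402 K/W
Q = ΔT/R_total = 45/3.402

Q ≈ 13.2 W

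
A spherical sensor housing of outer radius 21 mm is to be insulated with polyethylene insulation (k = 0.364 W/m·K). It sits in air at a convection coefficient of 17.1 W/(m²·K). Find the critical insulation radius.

r_cr ≈ 42.6 mm

For a sphere r_cr = 2k/h = 2×0.364/17.1
r_cr = 42.6 mm; since the bare radius (21 mm) is below r_cr, adding a thin layer of insulation will *increase* heat loss.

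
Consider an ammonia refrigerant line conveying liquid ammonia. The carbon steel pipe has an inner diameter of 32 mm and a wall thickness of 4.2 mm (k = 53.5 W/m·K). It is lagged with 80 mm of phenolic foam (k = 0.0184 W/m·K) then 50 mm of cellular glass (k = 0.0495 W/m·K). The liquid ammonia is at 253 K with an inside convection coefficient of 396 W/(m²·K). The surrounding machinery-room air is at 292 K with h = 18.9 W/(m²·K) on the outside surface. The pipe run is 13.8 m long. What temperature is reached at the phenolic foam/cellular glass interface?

T ≈ 289 K

Cylindrical conduction, so R = ln(r₂/r₁)/(2πkL) per layer, in series:
R_inner film = 1/(h_i·2πr₁L) = 1/(396×2π×0.016×13.8) = 0.00182 K/W
R_carbon steel pipe wall = ln(20.2/16)/(2π×53.5×13.8) = 5.025×10^-5 K/W
R_phenolic foam = ln(100.2/20.2)/(2π×0.0184×13.8) = 1.004 K/W
R_cellular glass = ln(150.2/100.2)/(2π×0.0495×13.8) = 0.09431 K/W
R_outer film = 1/(h_o·2πr_oL) = 1/(18.9×2π×0.1502×13.8) = 0.004063 K/W
R_total = 1.104 K/W
Q = ΔT/R_total = 39/1.104
Q = 35.3 W
T_interface = T_inner + Q·ΣR(inner→interface) = 253 + 35.3×1.006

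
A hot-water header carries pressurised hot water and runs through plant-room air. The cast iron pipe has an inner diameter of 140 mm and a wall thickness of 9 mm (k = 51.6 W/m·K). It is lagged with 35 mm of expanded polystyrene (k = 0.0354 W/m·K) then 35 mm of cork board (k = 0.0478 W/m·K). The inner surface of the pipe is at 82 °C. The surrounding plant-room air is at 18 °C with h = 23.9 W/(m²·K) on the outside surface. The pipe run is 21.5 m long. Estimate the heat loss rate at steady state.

Cylindrical conduction, so R = ln(r₂/r₁)/(2πkL) per layer, in series:
R_cast iron pipe wall = ln(79/70)/(2π×51.6×21.5) = 1.735×10^-5 K/W
R_expanded polystyrene = ln(114/79)/(2π×0.0354×21.5) = 0.07669 K/W
R_cork board = ln(149/114)/(2π×0.0478×21.5) = 0.04146 K/W
R_outer film = 1/(h_o·2πr_oL) = 1/(23.9×2π×0.149×21.5) = 0.002079 K/W
R_total = 0.1203 K/W
Q = ΔT/R_total = 64/0.1203

Q ≈ 532 W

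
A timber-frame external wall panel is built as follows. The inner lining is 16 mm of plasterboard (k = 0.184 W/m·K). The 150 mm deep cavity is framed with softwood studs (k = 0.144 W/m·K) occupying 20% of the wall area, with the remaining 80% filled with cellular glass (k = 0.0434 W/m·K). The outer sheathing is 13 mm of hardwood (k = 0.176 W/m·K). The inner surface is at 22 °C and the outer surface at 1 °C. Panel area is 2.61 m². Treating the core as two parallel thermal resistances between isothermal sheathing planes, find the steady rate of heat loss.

Sheathing layers in series; stud and cavity paths in parallel between them.
R_inner = 0.016/(0.184×2.61) = 0.03332 K/W
R_stud  = 0.15/(0.144×0.2×2.61) = 1.996 K/W
R_cav   = 0.15/(0.0434×0.8×2.61) = 1.655 K/W
1/R_core = 1/R_stud + 1/R_cav → R_core = 0.9048 K/W
R_outer = 0.013/(0.176×2.61) = 0.0283 K/W
R_total = 0.9664 K/W
Q = ΔT/R_total = 21/0.9664

Q ≈ 21.7 W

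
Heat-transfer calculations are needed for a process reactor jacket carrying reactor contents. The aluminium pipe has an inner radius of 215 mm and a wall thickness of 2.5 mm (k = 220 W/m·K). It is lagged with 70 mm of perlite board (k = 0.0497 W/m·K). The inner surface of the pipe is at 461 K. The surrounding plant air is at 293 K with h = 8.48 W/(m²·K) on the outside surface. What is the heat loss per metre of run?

Treating each annulus and film as a series resistance:
R_aluminium pipe wall = ln(217.5/215)/(2π×220×1) = 8.363×10^-6 K/W
R_perlite board = ln(287.5/217.5)/(2π×0.0497×1) = 0.8935 K/W
R_outer film = 1/(h_o·2πr_oL) = 1/(8.48×2π×0.2875×1) = 0.06528 K/W
R_total = 0.9588 K/W
Q = ΔT/R_total = 168/0.9588

q′ ≈ 175 W/m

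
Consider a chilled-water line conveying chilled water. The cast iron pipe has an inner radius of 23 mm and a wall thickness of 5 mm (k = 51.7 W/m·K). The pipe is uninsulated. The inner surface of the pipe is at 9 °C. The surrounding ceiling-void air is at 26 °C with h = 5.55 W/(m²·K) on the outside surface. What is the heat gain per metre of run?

q′ ≈ 16.6 W/m

For a radial system each layer contributes R = ln(r_out/r_in)/(2πkL); films add R = 1/(hA).
R_cast iron pipe wall = ln(28/23)/(2π×51.7×1) = 6.056×10^-4 K/W
R_outer film = 1/(h_o·2πr_oL) = 1/(5.55×2π×0.028×1) = 1.024 K/W
R_total = 1.025 K/W
Q = ΔT/R_total = 17/1.025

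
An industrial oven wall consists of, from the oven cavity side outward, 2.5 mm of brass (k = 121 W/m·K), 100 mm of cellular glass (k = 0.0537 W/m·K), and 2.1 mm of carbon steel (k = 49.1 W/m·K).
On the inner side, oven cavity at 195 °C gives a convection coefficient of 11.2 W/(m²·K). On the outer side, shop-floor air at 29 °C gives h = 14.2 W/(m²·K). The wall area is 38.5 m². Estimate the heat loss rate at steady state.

Q ≈ 3160 W

Thermal resistances in series:
R_inner film = 1/(h_i·A) = 1/(11.2×38.5) = 0.002319 K/W
R_brass = L/(kA) = 0.0025/(121×38.5) = 5.367×10^-7 K/W
R_cellular glass = L/(kA) = 0.1/(0.0537×38.5) = 0.04837 K/W
R_carbon steel = L/(kA) = 0.0021/(49.1×38.5) = 1.111×10^-6 K/W
R_outer film = 1/(h_o·A) = 1/(14.2×38.5) = 0.001829 K/W
R_total = 0.05252 K/W
Q = ΔT / R_total = 166 / 0.05252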